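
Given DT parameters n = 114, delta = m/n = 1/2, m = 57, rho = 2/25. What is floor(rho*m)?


m = 1/2*114 = 57.
rho = 2/25.
rho*m = 2/25*57 = 4.56.
k = floor(4.56) = 4.

4


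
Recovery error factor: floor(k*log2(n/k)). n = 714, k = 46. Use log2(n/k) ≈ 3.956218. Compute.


log2(n/k) = log2(714/46) ≈ 3.956218.
k*log2(n/k) ≈ 46*3.956218 = 181.986028.
floor(181.986028) = 181.

181


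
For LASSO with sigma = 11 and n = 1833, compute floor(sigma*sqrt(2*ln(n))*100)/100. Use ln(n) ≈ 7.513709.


ln(1833) ≈ 7.513709.
2*ln(n) ≈ 15.027418.
sqrt(2*ln(n)) ≈ sqrt(15.027418) ≈ 3.876521.
lambda ≈ 11*3.876521 = 42.641731.
floor(lambda*100)/100 = 42.64.

42.64


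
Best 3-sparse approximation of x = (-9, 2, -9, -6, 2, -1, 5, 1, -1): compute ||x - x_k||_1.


Sorted |x_i| descending: [9, 9, 6, 5, 2, 2, 1, 1, 1]
Keep top 3: [9, 9, 6]
Tail entries: [5, 2, 2, 1, 1, 1]
L1 error = sum of tail = 12.

12


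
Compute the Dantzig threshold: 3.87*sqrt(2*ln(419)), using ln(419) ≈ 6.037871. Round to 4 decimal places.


ln(419) ≈ 6.037871.
2*ln(n) ≈ 12.075742.
sqrt(2*ln(n)) ≈ sqrt(12.075742) ≈ 3.475017.
threshold ≈ 3.87*3.475017 = 13.44831579 ≈ 13.4483.

13.4483


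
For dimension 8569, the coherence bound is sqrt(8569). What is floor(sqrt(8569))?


92^2 = 8464 <= 8569 < 8649 = 93^2, so 92 <= sqrt(8569) < 93.
floor(sqrt(8569)) = 92.

92


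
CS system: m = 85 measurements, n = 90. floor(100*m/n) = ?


100*m/n = 100*85/90 ≈ 94.4444.
floor = 94.

94


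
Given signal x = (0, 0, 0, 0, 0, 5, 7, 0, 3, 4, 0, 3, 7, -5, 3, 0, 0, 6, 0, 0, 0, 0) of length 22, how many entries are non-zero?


Non-zero positions: [5, 6, 8, 9, 11, 12, 13, 14, 17].
Sparsity = 9.

9


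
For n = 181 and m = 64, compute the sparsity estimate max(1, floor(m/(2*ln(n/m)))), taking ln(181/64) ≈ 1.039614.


n/m = 181/64.
ln(n/m) ≈ 1.039614.
2*ln(n/m) ≈ 2.079228.
m/(2*ln(n/m)) ≈ 64/2.079228 ≈ 30.7807.
floor = 30.
k_max = max(1, 30) = 30.

30


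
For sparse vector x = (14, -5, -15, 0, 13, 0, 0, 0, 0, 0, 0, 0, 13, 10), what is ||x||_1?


Non-zero entries: [(0, 14), (1, -5), (2, -15), (4, 13), (12, 13), (13, 10)]
Absolute values: [14, 5, 15, 13, 13, 10]
||x||_1 = sum = 70.

70


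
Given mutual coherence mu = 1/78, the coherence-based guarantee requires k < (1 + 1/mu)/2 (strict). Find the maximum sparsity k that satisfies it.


1/mu = 78.
1 + 1/mu = 79.
(1 + 1/mu)/2 = 39.5 is not an integer, so k_max = floor(39.5) = 39.

39


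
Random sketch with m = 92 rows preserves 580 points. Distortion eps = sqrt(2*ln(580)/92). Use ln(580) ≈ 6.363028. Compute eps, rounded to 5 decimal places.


ln(580) ≈ 6.363028.
2*ln(N)/m ≈ 2*6.363028/92 ≈ 0.1383267.
eps = sqrt(0.1383267) ≈ 0.371923 ≈ 0.37192.

0.37192


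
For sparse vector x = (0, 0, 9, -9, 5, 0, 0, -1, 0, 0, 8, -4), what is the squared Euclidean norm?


Non-zero entries: [(2, 9), (3, -9), (4, 5), (7, -1), (10, 8), (11, -4)]
Squares: [81, 81, 25, 1, 64, 16]
||x||_2^2 = sum = 268.

268


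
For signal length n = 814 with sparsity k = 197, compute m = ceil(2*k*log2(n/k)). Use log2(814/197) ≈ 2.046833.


log2(n/k) = log2(814/197) ≈ 2.046833.
2*k*log2(n/k) ≈ 2*197*2.046833 = 806.452202.
m = ceil(806.452202) = 807.

807


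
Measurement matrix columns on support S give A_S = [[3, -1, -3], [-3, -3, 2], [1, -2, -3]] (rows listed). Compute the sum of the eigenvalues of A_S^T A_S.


Sum of eigenvalues of A_S^T A_S = trace(A_S^T A_S) = sum of squared column norms of A_S.
A_S^T A_S diagonal: [19, 14, 22].
trace = 19 + 14 + 22 = 55.

55


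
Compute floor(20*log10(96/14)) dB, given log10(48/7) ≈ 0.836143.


||x||/||e|| = 96/14 = 48/7.
log10(48/7) ≈ 0.836143.
20*log10(||x||/||e||) ≈ 20*0.836143 = 16.72286.
floor(16.72286) = 16.

16


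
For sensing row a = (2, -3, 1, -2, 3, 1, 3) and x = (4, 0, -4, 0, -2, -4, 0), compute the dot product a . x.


Non-zero terms: ['2*4', '1*-4', '3*-2', '1*-4']
Products: [8, -4, -6, -4]
y = sum = -6.

-6


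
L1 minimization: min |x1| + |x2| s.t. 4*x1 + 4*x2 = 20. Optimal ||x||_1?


Axis intercepts:
  x1 = 5, x2 = 0: L1 = 5
  x1 = 0, x2 = 5: L1 = 5
x* = (5, 0)
||x*||_1 = 5.

5


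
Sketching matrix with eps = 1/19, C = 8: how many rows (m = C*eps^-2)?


1/eps = 19.
(1/eps)^2 = 361.
m = 8*361 = 2888.

2888


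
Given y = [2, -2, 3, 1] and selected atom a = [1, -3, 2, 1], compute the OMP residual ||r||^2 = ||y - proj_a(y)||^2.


a^T a = 15.
a^T y = 15.
coeff = 15/15 = 1.
||r||^2 = 3.

3


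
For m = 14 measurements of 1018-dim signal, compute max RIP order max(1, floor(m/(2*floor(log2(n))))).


floor(log2(1018)) = 9.
2*9 = 18.
m/(2*floor(log2(n))) = 14/18 ≈ 0.7778.
floor = 0.
k = max(1, 0) = 1.

1


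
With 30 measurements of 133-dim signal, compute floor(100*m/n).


100*m/n = 100*30/133 ≈ 22.5564.
floor = 22.

22


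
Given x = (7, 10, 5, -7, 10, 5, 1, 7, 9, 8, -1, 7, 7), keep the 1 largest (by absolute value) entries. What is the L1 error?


Sorted |x_i| descending: [10, 10, 9, 8, 7, 7, 7, 7, 7, 5, 5, 1, 1]
Keep top 1: [10]
Tail entries: [10, 9, 8, 7, 7, 7, 7, 7, 5, 5, 1, 1]
L1 error = sum of tail = 74.

74


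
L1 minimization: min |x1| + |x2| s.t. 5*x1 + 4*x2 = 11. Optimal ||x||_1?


Axis intercepts:
  x1 = 11/5, x2 = 0: L1 = 11/5
  x1 = 0, x2 = 11/4: L1 = 11/4
x* = (11/5, 0)
||x*||_1 = 11/5.

11/5


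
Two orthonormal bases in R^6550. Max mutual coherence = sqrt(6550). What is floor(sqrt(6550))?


80^2 = 6400 <= 6550 < 6561 = 81^2, so 80 <= sqrt(6550) < 81.
floor(sqrt(6550)) = 80.

80


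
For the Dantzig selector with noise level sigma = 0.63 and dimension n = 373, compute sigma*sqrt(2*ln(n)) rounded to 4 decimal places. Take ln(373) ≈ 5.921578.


ln(373) ≈ 5.921578.
2*ln(n) ≈ 11.843156.
sqrt(2*ln(n)) ≈ sqrt(11.843156) ≈ 3.441389.
threshold ≈ 0.63*3.441389 = 2.16807507 ≈ 2.1681.

2.1681


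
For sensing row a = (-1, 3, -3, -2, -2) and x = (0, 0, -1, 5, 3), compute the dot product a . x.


Non-zero terms: ['-3*-1', '-2*5', '-2*3']
Products: [3, -10, -6]
y = sum = -13.

-13


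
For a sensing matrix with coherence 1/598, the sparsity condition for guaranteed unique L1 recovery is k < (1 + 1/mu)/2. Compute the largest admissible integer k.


1/mu = 598.
1 + 1/mu = 599.
(1 + 1/mu)/2 = 299.5 is not an integer, so k_max = floor(299.5) = 299.

299


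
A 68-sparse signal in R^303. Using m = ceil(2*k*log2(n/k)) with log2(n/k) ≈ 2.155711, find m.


log2(n/k) = log2(303/68) ≈ 2.155711.
2*k*log2(n/k) ≈ 2*68*2.155711 = 293.176696.
m = ceil(293.176696) = 294.

294


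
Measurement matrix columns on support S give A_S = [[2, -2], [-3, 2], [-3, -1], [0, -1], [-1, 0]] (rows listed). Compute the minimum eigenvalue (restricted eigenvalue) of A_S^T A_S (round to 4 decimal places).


A_S^T A_S = [[23, -7], [-7, 10]].
trace = 33.
det = 181.
disc = trace^2 - 4*det = 1089 - 4*181 = 365.
sqrt(365) ≈ 19.104973.
lam_min = (33 - sqrt(365))/2 ≈ (33 - 19.104973)/2 = 6.9475135 ≈ 6.9475.

6.9475


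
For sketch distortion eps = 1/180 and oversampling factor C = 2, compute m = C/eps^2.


1/eps = 180.
(1/eps)^2 = 32400.
m = 2*32400 = 64800.

64800


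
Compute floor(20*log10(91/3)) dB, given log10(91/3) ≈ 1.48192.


||x||/||e|| = 91/3.
log10(91/3) ≈ 1.48192.
20*log10(||x||/||e||) ≈ 20*1.48192 = 29.6384.
floor(29.6384) = 29.

29


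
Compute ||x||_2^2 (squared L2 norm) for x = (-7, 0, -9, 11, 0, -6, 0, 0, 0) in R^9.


Non-zero entries: [(0, -7), (2, -9), (3, 11), (5, -6)]
Squares: [49, 81, 121, 36]
||x||_2^2 = sum = 287.

287


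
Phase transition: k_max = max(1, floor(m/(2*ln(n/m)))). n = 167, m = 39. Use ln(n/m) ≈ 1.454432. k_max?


n/m = 167/39.
ln(n/m) ≈ 1.454432.
2*ln(n/m) ≈ 2.908864.
m/(2*ln(n/m)) ≈ 39/2.908864 ≈ 13.4073.
floor = 13.
k_max = max(1, 13) = 13.

13


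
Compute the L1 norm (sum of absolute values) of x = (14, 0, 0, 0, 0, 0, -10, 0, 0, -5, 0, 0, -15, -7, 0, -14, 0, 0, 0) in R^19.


Non-zero entries: [(0, 14), (6, -10), (9, -5), (12, -15), (13, -7), (15, -14)]
Absolute values: [14, 10, 5, 15, 7, 14]
||x||_1 = sum = 65.

65


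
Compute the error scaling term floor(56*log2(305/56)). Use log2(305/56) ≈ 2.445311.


log2(n/k) = log2(305/56) ≈ 2.445311.
k*log2(n/k) ≈ 56*2.445311 = 136.937416.
floor(136.937416) = 136.

136


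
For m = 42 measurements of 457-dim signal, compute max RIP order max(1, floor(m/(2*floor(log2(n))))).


floor(log2(457)) = 8.
2*8 = 16.
m/(2*floor(log2(n))) = 42/16 ≈ 2.625.
floor = 2.
k = max(1, 2) = 2.

2


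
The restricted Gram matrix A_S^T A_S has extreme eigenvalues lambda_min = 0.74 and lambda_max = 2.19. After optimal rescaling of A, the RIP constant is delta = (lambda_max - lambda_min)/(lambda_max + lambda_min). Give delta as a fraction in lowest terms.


lambda_max - lambda_min = 2.19 - 0.74 = 1.45.
lambda_max + lambda_min = 2.19 + 0.74 = 2.93.
delta = 1.45/2.93 = 145/293.

145/293


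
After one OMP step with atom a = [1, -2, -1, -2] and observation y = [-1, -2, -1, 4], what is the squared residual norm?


a^T a = 10.
a^T y = -4.
coeff = -4/10 = -2/5.
||r||^2 = 102/5.

102/5


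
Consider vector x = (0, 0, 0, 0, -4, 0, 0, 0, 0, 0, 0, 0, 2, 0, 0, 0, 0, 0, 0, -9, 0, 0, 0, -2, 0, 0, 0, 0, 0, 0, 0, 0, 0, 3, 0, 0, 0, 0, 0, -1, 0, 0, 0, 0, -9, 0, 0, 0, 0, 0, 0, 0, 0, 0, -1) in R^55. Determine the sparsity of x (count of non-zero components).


Non-zero positions: [4, 12, 19, 23, 33, 39, 44, 54].
Sparsity = 8.

8


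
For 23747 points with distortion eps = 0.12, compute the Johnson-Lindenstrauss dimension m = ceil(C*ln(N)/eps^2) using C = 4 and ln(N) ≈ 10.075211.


ln(23747) ≈ 10.075211.
eps^2 = 0.12^2 = 0.0144.
C*ln(N)/eps^2 ≈ 4*10.075211/0.0144 ≈ 2798.6697.
m = ceil(2798.6697) = 2799.

2799


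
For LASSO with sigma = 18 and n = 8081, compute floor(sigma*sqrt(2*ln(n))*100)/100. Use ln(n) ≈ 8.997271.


ln(8081) ≈ 8.997271.
2*ln(n) ≈ 17.994542.
sqrt(2*ln(n)) ≈ sqrt(17.994542) ≈ 4.241997.
lambda ≈ 18*4.241997 = 76.355946.
floor(lambda*100)/100 = 76.35.

76.35


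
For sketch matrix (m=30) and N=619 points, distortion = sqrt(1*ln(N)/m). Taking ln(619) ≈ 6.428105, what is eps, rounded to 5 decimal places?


ln(619) ≈ 6.428105.
1*ln(N)/m ≈ 1*6.428105/30 ≈ 0.21427017.
eps = sqrt(0.21427017) ≈ 0.4628933 ≈ 0.46289.

0.46289


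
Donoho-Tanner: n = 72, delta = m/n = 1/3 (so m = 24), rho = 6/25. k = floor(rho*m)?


m = 1/3*72 = 24.
rho = 6/25.
rho*m = 6/25*24 = 5.76.
k = floor(5.76) = 5.

5


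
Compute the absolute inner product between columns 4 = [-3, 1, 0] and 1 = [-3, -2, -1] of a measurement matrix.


Inner product: -3*-3 + 1*-2 + 0*-1
Products: [9, -2, 0]
Sum = 7.
|dot| = 7.

7


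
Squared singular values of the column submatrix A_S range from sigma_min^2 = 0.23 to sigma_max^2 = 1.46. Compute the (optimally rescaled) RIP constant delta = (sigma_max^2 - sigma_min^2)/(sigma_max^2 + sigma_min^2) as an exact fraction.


lambda_max - lambda_min = 1.46 - 0.23 = 1.23.
lambda_max + lambda_min = 1.46 + 0.23 = 1.69.
delta = 1.23/1.69 = 123/169.

123/169


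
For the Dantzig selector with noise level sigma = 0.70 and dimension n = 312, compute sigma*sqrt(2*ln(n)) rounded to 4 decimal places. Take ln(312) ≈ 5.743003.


ln(312) ≈ 5.743003.
2*ln(n) ≈ 11.486006.
sqrt(2*ln(n)) ≈ sqrt(11.486006) ≈ 3.389101.
threshold ≈ 0.70*3.389101 = 2.3723707 ≈ 2.3724.

2.3724


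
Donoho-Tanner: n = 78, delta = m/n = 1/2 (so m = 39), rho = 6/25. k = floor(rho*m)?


m = 1/2*78 = 39.
rho = 6/25.
rho*m = 6/25*39 = 9.36.
k = floor(9.36) = 9.

9


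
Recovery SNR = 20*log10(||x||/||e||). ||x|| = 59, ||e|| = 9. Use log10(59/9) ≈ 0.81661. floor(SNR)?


||x||/||e|| = 59/9.
log10(59/9) ≈ 0.81661.
20*log10(||x||/||e||) ≈ 20*0.81661 = 16.3322.
floor(16.3322) = 16.

16


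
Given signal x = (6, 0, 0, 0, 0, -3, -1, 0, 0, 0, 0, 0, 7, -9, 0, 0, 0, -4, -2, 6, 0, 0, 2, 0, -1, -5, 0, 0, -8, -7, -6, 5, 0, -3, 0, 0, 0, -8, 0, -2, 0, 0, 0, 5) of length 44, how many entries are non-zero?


Non-zero positions: [0, 5, 6, 12, 13, 17, 18, 19, 22, 24, 25, 28, 29, 30, 31, 33, 37, 39, 43].
Sparsity = 19.

19


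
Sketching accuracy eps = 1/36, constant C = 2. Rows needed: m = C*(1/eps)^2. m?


1/eps = 36.
(1/eps)^2 = 1296.
m = 2*1296 = 2592.

2592


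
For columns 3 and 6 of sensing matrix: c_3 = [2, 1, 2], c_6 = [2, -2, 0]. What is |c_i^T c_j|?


Inner product: 2*2 + 1*-2 + 2*0
Products: [4, -2, 0]
Sum = 2.
|dot| = 2.

2


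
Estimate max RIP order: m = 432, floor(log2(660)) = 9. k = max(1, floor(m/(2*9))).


floor(log2(660)) = 9.
2*9 = 18.
m/(2*floor(log2(n))) = 432/18 ≈ 24.0.
floor = 24.
k = max(1, 24) = 24.

24


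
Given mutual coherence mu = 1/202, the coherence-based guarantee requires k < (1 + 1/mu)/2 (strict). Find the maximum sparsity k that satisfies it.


1/mu = 202.
1 + 1/mu = 203.
(1 + 1/mu)/2 = 101.5 is not an integer, so k_max = floor(101.5) = 101.

101


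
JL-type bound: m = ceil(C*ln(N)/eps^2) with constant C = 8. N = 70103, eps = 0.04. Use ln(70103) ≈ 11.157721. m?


ln(70103) ≈ 11.157721.
eps^2 = 0.04^2 = 0.0016.
C*ln(N)/eps^2 ≈ 8*11.157721/0.0016 ≈ 55788.605.
m = ceil(55788.605) = 55789.

55789


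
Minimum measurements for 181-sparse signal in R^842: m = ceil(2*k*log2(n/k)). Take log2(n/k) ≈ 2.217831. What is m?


log2(n/k) = log2(842/181) ≈ 2.217831.
2*k*log2(n/k) ≈ 2*181*2.217831 = 802.854822.
m = ceil(802.854822) = 803.

803


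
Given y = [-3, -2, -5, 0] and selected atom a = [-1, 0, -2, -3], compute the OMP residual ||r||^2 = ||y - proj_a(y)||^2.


a^T a = 14.
a^T y = 13.
coeff = 13/14 = 13/14.
||r||^2 = 363/14.

363/14


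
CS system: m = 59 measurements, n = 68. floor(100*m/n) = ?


100*m/n = 100*59/68 ≈ 86.7647.
floor = 86.

86


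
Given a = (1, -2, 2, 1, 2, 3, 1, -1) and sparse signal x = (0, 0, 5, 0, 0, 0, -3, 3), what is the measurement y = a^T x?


Non-zero terms: ['2*5', '1*-3', '-1*3']
Products: [10, -3, -3]
y = sum = 4.

4


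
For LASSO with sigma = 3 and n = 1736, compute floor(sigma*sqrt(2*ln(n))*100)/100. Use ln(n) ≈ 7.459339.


ln(1736) ≈ 7.459339.
2*ln(n) ≈ 14.918678.
sqrt(2*ln(n)) ≈ sqrt(14.918678) ≈ 3.86247.
lambda ≈ 3*3.86247 = 11.58741.
floor(lambda*100)/100 = 11.58.

11.58


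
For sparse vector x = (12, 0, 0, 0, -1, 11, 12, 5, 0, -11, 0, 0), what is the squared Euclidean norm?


Non-zero entries: [(0, 12), (4, -1), (5, 11), (6, 12), (7, 5), (9, -11)]
Squares: [144, 1, 121, 144, 25, 121]
||x||_2^2 = sum = 556.

556


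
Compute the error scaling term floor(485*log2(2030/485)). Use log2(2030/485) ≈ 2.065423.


log2(n/k) = log2(2030/485) ≈ 2.065423.
k*log2(n/k) ≈ 485*2.065423 = 1001.730155.
floor(1001.730155) = 1001.

1001


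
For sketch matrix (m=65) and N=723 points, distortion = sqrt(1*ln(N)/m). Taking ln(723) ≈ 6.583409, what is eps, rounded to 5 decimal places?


ln(723) ≈ 6.583409.
1*ln(N)/m ≈ 1*6.583409/65 ≈ 0.10128322.
eps = sqrt(0.10128322) ≈ 0.3182502 ≈ 0.31825.

0.31825


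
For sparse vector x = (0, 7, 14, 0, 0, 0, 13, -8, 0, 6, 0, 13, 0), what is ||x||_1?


Non-zero entries: [(1, 7), (2, 14), (6, 13), (7, -8), (9, 6), (11, 13)]
Absolute values: [7, 14, 13, 8, 6, 13]
||x||_1 = sum = 61.

61


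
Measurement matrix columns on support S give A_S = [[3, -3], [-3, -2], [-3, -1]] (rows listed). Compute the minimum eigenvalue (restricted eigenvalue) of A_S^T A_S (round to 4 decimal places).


A_S^T A_S = [[27, 0], [0, 14]].
trace = 41.
det = 378.
disc = trace^2 - 4*det = 1681 - 4*378 = 169.
sqrt(169) = 13.
lam_min = (41 - 13)/2 = 14 = 14.0000.

14.0000


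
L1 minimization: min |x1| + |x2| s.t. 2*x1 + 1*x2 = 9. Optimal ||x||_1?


Axis intercepts:
  x1 = 9/2, x2 = 0: L1 = 9/2
  x1 = 0, x2 = 9: L1 = 9
x* = (9/2, 0)
||x*||_1 = 9/2.

9/2


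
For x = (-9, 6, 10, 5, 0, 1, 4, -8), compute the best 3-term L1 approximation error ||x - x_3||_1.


Sorted |x_i| descending: [10, 9, 8, 6, 5, 4, 1, 0]
Keep top 3: [10, 9, 8]
Tail entries: [6, 5, 4, 1, 0]
L1 error = sum of tail = 16.

16


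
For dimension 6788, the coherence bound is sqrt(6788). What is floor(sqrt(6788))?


82^2 = 6724 <= 6788 < 6889 = 83^2, so 82 <= sqrt(6788) < 83.
floor(sqrt(6788)) = 82.

82


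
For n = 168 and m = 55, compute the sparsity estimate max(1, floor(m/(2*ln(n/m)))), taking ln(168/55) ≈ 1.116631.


n/m = 168/55.
ln(n/m) ≈ 1.116631.
2*ln(n/m) ≈ 2.233262.
m/(2*ln(n/m)) ≈ 55/2.233262 ≈ 24.6277.
floor = 24.
k_max = max(1, 24) = 24.

24


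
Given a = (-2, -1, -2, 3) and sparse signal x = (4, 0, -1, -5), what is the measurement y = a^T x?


Non-zero terms: ['-2*4', '-2*-1', '3*-5']
Products: [-8, 2, -15]
y = sum = -21.

-21


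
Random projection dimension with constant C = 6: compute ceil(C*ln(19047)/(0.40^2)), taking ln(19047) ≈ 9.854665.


ln(19047) ≈ 9.854665.
eps^2 = 0.40^2 = 0.16.
C*ln(N)/eps^2 ≈ 6*9.854665/0.16 ≈ 369.5499.
m = ceil(369.5499) = 370.

370


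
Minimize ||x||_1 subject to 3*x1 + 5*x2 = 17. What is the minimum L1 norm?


Axis intercepts:
  x1 = 17/3, x2 = 0: L1 = 17/3
  x1 = 0, x2 = 17/5: L1 = 17/5
x* = (0, 17/5)
||x*||_1 = 17/5.

17/5


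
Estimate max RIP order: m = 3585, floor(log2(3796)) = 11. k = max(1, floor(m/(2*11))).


floor(log2(3796)) = 11.
2*11 = 22.
m/(2*floor(log2(n))) = 3585/22 ≈ 162.9545.
floor = 162.
k = max(1, 162) = 162.

162


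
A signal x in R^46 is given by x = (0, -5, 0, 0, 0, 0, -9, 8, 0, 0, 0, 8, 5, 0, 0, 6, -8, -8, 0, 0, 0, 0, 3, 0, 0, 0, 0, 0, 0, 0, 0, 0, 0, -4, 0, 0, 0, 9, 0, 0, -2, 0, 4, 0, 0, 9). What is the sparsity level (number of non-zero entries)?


Non-zero positions: [1, 6, 7, 11, 12, 15, 16, 17, 22, 33, 37, 40, 42, 45].
Sparsity = 14.

14


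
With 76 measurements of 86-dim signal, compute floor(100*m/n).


100*m/n = 100*76/86 ≈ 88.3721.
floor = 88.

88


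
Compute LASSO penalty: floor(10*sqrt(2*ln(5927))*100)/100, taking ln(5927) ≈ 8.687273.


ln(5927) ≈ 8.687273.
2*ln(n) ≈ 17.374546.
sqrt(2*ln(n)) ≈ sqrt(17.374546) ≈ 4.168279.
lambda ≈ 10*4.168279 = 41.68279.
floor(lambda*100)/100 = 41.68.

41.68


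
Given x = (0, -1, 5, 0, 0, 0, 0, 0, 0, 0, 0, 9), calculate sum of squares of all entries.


Non-zero entries: [(1, -1), (2, 5), (11, 9)]
Squares: [1, 25, 81]
||x||_2^2 = sum = 107.

107


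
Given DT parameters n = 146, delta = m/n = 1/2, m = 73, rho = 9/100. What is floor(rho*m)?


m = 1/2*146 = 73.
rho = 9/100.
rho*m = 9/100*73 = 6.57.
k = floor(6.57) = 6.

6


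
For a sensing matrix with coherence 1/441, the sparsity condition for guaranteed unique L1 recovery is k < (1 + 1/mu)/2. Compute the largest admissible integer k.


1/mu = 441.
1 + 1/mu = 442.
(1 + 1/mu)/2 = 221 is an integer and the inequality is strict, so k_max = 221 - 1 = 220.

220


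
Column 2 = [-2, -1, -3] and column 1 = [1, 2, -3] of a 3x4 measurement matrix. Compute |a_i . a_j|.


Inner product: -2*1 + -1*2 + -3*-3
Products: [-2, -2, 9]
Sum = 5.
|dot| = 5.

5


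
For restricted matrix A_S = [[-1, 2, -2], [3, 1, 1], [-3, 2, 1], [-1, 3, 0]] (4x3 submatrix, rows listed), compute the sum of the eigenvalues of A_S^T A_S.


Sum of eigenvalues of A_S^T A_S = trace(A_S^T A_S) = sum of squared column norms of A_S.
A_S^T A_S diagonal: [20, 18, 6].
trace = 20 + 18 + 6 = 44.

44


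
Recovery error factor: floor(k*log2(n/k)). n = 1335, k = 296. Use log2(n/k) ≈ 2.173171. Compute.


log2(n/k) = log2(1335/296) ≈ 2.173171.
k*log2(n/k) ≈ 296*2.173171 = 643.258616.
floor(643.258616) = 643.

643


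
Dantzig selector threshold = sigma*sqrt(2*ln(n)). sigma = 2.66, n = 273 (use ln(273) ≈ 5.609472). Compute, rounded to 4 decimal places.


ln(273) ≈ 5.609472.
2*ln(n) ≈ 11.218944.
sqrt(2*ln(n)) ≈ sqrt(11.218944) ≈ 3.349469.
threshold ≈ 2.66*3.349469 = 8.90958754 ≈ 8.9096.

8.9096


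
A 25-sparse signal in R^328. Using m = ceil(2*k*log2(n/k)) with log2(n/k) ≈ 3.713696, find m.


log2(n/k) = log2(328/25) ≈ 3.713696.
2*k*log2(n/k) ≈ 2*25*3.713696 = 185.6848.
m = ceil(185.6848) = 186.

186


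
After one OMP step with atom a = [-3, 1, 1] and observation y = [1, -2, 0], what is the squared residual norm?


a^T a = 11.
a^T y = -5.
coeff = -5/11 = -5/11.
||r||^2 = 30/11.

30/11


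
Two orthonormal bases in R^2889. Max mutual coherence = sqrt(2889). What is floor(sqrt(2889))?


53^2 = 2809 <= 2889 < 2916 = 54^2, so 53 <= sqrt(2889) < 54.
floor(sqrt(2889)) = 53.

53


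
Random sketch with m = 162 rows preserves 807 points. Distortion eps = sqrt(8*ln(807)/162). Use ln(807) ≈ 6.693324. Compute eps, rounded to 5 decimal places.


ln(807) ≈ 6.693324.
8*ln(N)/m ≈ 8*6.693324/162 ≈ 0.33053452.
eps = sqrt(0.33053452) ≈ 0.5749213 ≈ 0.57492.

0.57492


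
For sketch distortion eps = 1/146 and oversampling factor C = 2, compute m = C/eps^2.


1/eps = 146.
(1/eps)^2 = 21316.
m = 2*21316 = 42632.

42632


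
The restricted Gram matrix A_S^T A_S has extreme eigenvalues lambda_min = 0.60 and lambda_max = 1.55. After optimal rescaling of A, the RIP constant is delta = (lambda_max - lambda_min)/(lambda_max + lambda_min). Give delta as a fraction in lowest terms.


lambda_max - lambda_min = 1.55 - 0.60 = 0.95.
lambda_max + lambda_min = 1.55 + 0.60 = 2.15.
delta = 0.95/2.15 = 95/215 = 19/43.

19/43


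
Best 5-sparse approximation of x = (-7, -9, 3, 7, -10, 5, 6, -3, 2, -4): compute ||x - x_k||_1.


Sorted |x_i| descending: [10, 9, 7, 7, 6, 5, 4, 3, 3, 2]
Keep top 5: [10, 9, 7, 7, 6]
Tail entries: [5, 4, 3, 3, 2]
L1 error = sum of tail = 17.

17


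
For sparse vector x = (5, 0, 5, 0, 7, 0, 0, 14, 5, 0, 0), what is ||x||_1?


Non-zero entries: [(0, 5), (2, 5), (4, 7), (7, 14), (8, 5)]
Absolute values: [5, 5, 7, 14, 5]
||x||_1 = sum = 36.

36


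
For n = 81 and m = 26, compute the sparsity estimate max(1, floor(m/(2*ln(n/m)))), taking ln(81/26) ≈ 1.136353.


n/m = 81/26.
ln(n/m) ≈ 1.136353.
2*ln(n/m) ≈ 2.272706.
m/(2*ln(n/m)) ≈ 26/2.272706 ≈ 11.4401.
floor = 11.
k_max = max(1, 11) = 11.

11


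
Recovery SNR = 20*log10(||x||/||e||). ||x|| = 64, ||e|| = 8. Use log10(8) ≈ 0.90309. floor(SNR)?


||x||/||e|| = 64/8 = 8.
log10(8) ≈ 0.90309.
20*log10(||x||/||e||) ≈ 20*0.90309 = 18.0618.
floor(18.0618) = 18.

18


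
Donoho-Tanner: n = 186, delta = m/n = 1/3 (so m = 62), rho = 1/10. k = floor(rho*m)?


m = 1/3*186 = 62.
rho = 1/10.
rho*m = 1/10*62 = 6.2.
k = floor(6.2) = 6.

6


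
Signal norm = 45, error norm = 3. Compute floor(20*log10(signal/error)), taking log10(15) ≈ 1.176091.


||x||/||e|| = 45/3 = 15.
log10(15) ≈ 1.176091.
20*log10(||x||/||e||) ≈ 20*1.176091 = 23.52182.
floor(23.52182) = 23.

23


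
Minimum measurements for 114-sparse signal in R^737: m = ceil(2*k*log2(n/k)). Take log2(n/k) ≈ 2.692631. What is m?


log2(n/k) = log2(737/114) ≈ 2.692631.
2*k*log2(n/k) ≈ 2*114*2.692631 = 613.919868.
m = ceil(613.919868) = 614.

614


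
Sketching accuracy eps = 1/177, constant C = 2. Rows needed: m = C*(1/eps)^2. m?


1/eps = 177.
(1/eps)^2 = 31329.
m = 2*31329 = 62658.

62658


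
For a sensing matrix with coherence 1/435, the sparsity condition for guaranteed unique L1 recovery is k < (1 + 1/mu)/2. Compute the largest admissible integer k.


1/mu = 435.
1 + 1/mu = 436.
(1 + 1/mu)/2 = 218 is an integer and the inequality is strict, so k_max = 218 - 1 = 217.

217


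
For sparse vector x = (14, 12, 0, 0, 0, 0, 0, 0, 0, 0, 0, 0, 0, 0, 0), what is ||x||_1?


Non-zero entries: [(0, 14), (1, 12)]
Absolute values: [14, 12]
||x||_1 = sum = 26.

26


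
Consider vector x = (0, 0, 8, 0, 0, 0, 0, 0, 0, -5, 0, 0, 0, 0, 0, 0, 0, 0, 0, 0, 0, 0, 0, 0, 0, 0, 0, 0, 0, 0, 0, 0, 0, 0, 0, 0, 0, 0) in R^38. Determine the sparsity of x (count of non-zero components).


Non-zero positions: [2, 9].
Sparsity = 2.

2


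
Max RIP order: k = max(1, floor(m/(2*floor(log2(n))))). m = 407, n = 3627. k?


floor(log2(3627)) = 11.
2*11 = 22.
m/(2*floor(log2(n))) = 407/22 ≈ 18.5.
floor = 18.
k = max(1, 18) = 18.

18


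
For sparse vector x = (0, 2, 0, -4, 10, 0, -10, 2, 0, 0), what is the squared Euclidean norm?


Non-zero entries: [(1, 2), (3, -4), (4, 10), (6, -10), (7, 2)]
Squares: [4, 16, 100, 100, 4]
||x||_2^2 = sum = 224.

224


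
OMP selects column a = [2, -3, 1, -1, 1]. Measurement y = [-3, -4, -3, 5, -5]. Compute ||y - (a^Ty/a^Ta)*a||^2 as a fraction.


a^T a = 16.
a^T y = -7.
coeff = -7/16 = -7/16.
||r||^2 = 1295/16.

1295/16


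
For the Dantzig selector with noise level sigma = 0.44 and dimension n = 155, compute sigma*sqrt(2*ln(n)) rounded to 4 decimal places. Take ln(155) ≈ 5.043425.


ln(155) ≈ 5.043425.
2*ln(n) ≈ 10.08685.
sqrt(2*ln(n)) ≈ sqrt(10.08685) ≈ 3.17598.
threshold ≈ 0.44*3.17598 = 1.3974312 ≈ 1.3974.

1.3974


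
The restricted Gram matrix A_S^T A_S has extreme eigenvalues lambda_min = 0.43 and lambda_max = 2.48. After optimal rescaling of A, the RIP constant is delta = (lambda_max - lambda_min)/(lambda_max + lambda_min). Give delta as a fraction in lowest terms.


lambda_max - lambda_min = 2.48 - 0.43 = 2.05.
lambda_max + lambda_min = 2.48 + 0.43 = 2.91.
delta = 2.05/2.91 = 205/291.

205/291


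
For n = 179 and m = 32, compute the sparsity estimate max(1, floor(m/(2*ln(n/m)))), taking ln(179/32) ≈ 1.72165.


n/m = 179/32.
ln(n/m) ≈ 1.72165.
2*ln(n/m) ≈ 3.4433.
m/(2*ln(n/m)) ≈ 32/3.4433 ≈ 9.2934.
floor = 9.
k_max = max(1, 9) = 9.

9


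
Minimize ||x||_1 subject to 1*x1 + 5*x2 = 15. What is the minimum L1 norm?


Axis intercepts:
  x1 = 15, x2 = 0: L1 = 15
  x1 = 0, x2 = 3: L1 = 3
x* = (0, 3)
||x*||_1 = 3.

3


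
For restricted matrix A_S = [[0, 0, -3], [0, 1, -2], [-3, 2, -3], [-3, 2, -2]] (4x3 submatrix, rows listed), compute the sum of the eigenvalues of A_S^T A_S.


Sum of eigenvalues of A_S^T A_S = trace(A_S^T A_S) = sum of squared column norms of A_S.
A_S^T A_S diagonal: [18, 9, 26].
trace = 18 + 9 + 26 = 53.

53


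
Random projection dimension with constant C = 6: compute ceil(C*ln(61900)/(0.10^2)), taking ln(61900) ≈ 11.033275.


ln(61900) ≈ 11.033275.
eps^2 = 0.10^2 = 0.01.
C*ln(N)/eps^2 ≈ 6*11.033275/0.01 ≈ 6619.965.
m = ceil(6619.965) = 6620.

6620


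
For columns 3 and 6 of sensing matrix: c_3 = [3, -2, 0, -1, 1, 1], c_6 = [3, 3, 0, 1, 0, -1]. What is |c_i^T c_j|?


Inner product: 3*3 + -2*3 + 0*0 + -1*1 + 1*0 + 1*-1
Products: [9, -6, 0, -1, 0, -1]
Sum = 1.
|dot| = 1.

1


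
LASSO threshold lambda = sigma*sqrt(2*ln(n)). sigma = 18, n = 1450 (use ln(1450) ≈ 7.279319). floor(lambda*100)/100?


ln(1450) ≈ 7.279319.
2*ln(n) ≈ 14.558638.
sqrt(2*ln(n)) ≈ sqrt(14.558638) ≈ 3.815578.
lambda ≈ 18*3.815578 = 68.680404.
floor(lambda*100)/100 = 68.68.

68.68


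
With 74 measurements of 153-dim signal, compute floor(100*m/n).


100*m/n = 100*74/153 ≈ 48.366.
floor = 48.

48


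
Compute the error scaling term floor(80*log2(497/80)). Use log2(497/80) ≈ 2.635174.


log2(n/k) = log2(497/80) ≈ 2.635174.
k*log2(n/k) ≈ 80*2.635174 = 210.81392.
floor(210.81392) = 210.

210


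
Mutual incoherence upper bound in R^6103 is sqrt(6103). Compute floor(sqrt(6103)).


78^2 = 6084 <= 6103 < 6241 = 79^2, so 78 <= sqrt(6103) < 79.
floor(sqrt(6103)) = 78.

78


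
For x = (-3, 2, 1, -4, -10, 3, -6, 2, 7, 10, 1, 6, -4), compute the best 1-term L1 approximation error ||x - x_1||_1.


Sorted |x_i| descending: [10, 10, 7, 6, 6, 4, 4, 3, 3, 2, 2, 1, 1]
Keep top 1: [10]
Tail entries: [10, 7, 6, 6, 4, 4, 3, 3, 2, 2, 1, 1]
L1 error = sum of tail = 49.

49


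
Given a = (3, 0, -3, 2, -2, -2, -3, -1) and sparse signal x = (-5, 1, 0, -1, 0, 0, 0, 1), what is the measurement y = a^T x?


Non-zero terms: ['3*-5', '0*1', '2*-1', '-1*1']
Products: [-15, 0, -2, -1]
y = sum = -18.

-18


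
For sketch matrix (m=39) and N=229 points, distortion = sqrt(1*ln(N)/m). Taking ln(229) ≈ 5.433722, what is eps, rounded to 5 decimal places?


ln(229) ≈ 5.433722.
1*ln(N)/m ≈ 1*5.433722/39 ≈ 0.13932621.
eps = sqrt(0.13932621) ≈ 0.3732643 ≈ 0.37326.

0.37326


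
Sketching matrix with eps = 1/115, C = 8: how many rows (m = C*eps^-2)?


1/eps = 115.
(1/eps)^2 = 13225.
m = 8*13225 = 105800.

105800


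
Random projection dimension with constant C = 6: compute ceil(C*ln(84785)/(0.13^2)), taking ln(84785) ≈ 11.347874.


ln(84785) ≈ 11.347874.
eps^2 = 0.13^2 = 0.0169.
C*ln(N)/eps^2 ≈ 6*11.347874/0.0169 ≈ 4028.831.
m = ceil(4028.831) = 4029.

4029


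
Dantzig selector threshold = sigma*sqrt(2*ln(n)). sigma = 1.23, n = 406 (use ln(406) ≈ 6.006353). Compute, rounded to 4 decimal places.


ln(406) ≈ 6.006353.
2*ln(n) ≈ 12.012706.
sqrt(2*ln(n)) ≈ sqrt(12.012706) ≈ 3.465935.
threshold ≈ 1.23*3.465935 = 4.26310005 ≈ 4.2631.

4.2631


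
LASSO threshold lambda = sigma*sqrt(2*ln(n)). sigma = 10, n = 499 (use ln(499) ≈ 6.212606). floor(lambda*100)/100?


ln(499) ≈ 6.212606.
2*ln(n) ≈ 12.425212.
sqrt(2*ln(n)) ≈ sqrt(12.425212) ≈ 3.524941.
lambda ≈ 10*3.524941 = 35.24941.
floor(lambda*100)/100 = 35.24.

35.24


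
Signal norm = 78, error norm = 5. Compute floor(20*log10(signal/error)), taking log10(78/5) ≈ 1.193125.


||x||/||e|| = 78/5.
log10(78/5) ≈ 1.193125.
20*log10(||x||/||e||) ≈ 20*1.193125 = 23.8625.
floor(23.8625) = 23.

23


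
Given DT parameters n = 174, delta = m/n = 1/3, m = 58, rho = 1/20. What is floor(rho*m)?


m = 1/3*174 = 58.
rho = 1/20.
rho*m = 1/20*58 = 2.9.
k = floor(2.9) = 2.

2


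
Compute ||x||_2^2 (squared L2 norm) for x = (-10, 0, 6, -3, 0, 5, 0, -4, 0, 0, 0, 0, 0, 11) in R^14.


Non-zero entries: [(0, -10), (2, 6), (3, -3), (5, 5), (7, -4), (13, 11)]
Squares: [100, 36, 9, 25, 16, 121]
||x||_2^2 = sum = 307.

307


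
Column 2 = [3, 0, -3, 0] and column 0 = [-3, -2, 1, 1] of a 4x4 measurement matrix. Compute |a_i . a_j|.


Inner product: 3*-3 + 0*-2 + -3*1 + 0*1
Products: [-9, 0, -3, 0]
Sum = -12.
|dot| = 12.

12


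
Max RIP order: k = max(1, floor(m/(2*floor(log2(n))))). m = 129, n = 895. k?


floor(log2(895)) = 9.
2*9 = 18.
m/(2*floor(log2(n))) = 129/18 ≈ 7.1667.
floor = 7.
k = max(1, 7) = 7.

7


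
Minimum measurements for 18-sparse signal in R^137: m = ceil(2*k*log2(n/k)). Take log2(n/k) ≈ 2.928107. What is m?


log2(n/k) = log2(137/18) ≈ 2.928107.
2*k*log2(n/k) ≈ 2*18*2.928107 = 105.411852.
m = ceil(105.411852) = 106.

106


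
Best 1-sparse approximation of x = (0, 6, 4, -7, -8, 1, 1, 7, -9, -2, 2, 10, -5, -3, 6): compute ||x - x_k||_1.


Sorted |x_i| descending: [10, 9, 8, 7, 7, 6, 6, 5, 4, 3, 2, 2, 1, 1, 0]
Keep top 1: [10]
Tail entries: [9, 8, 7, 7, 6, 6, 5, 4, 3, 2, 2, 1, 1, 0]
L1 error = sum of tail = 61.

61


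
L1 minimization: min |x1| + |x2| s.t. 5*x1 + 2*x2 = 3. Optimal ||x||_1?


Axis intercepts:
  x1 = 3/5, x2 = 0: L1 = 3/5
  x1 = 0, x2 = 3/2: L1 = 3/2
x* = (3/5, 0)
||x*||_1 = 3/5.

3/5


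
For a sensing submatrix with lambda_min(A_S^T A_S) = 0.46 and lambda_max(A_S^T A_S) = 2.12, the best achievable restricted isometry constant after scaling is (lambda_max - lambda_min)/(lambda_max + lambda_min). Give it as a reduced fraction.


lambda_max - lambda_min = 2.12 - 0.46 = 1.66.
lambda_max + lambda_min = 2.12 + 0.46 = 2.58.
delta = 1.66/2.58 = 166/258 = 83/129.

83/129


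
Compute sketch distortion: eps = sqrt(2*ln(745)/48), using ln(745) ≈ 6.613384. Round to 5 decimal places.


ln(745) ≈ 6.613384.
2*ln(N)/m ≈ 2*6.613384/48 ≈ 0.27555767.
eps = sqrt(0.27555767) ≈ 0.5249359 ≈ 0.52494.

0.52494


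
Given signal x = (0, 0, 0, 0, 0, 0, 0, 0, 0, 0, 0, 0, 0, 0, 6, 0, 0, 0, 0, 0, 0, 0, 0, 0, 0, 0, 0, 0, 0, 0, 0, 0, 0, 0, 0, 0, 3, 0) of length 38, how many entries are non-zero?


Non-zero positions: [14, 36].
Sparsity = 2.

2


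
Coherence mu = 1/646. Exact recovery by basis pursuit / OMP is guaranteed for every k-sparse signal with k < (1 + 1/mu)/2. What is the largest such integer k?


1/mu = 646.
1 + 1/mu = 647.
(1 + 1/mu)/2 = 323.5 is not an integer, so k_max = floor(323.5) = 323.

323


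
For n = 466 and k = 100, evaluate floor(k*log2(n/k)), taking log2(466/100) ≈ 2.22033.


log2(n/k) = log2(466/100) ≈ 2.22033.
k*log2(n/k) ≈ 100*2.22033 = 222.033.
floor(222.033) = 222.

222


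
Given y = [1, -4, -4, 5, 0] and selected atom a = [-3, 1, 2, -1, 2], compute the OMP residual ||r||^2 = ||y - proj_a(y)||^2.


a^T a = 19.
a^T y = -20.
coeff = -20/19 = -20/19.
||r||^2 = 702/19.

702/19


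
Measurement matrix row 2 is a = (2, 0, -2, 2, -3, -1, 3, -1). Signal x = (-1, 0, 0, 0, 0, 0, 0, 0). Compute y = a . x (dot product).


Non-zero terms: ['2*-1']
Products: [-2]
y = sum = -2.

-2


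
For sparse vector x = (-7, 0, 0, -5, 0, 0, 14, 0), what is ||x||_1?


Non-zero entries: [(0, -7), (3, -5), (6, 14)]
Absolute values: [7, 5, 14]
||x||_1 = sum = 26.

26


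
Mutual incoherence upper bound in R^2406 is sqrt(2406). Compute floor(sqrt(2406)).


49^2 = 2401 <= 2406 < 2500 = 50^2, so 49 <= sqrt(2406) < 50.
floor(sqrt(2406)) = 49.

49


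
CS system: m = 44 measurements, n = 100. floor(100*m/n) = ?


100*m/n = 100*44/100 ≈ 44.0.
floor = 44.

44


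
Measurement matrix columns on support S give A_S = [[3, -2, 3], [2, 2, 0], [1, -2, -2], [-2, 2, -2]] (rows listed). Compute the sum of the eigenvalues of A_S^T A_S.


Sum of eigenvalues of A_S^T A_S = trace(A_S^T A_S) = sum of squared column norms of A_S.
A_S^T A_S diagonal: [18, 16, 17].
trace = 18 + 16 + 17 = 51.

51


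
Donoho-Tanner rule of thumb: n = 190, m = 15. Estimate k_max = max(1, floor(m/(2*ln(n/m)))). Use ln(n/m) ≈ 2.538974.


n/m = 190/15 = 38/3.
ln(n/m) ≈ 2.538974.
2*ln(n/m) ≈ 5.077948.
m/(2*ln(n/m)) ≈ 15/5.077948 ≈ 2.9539.
floor = 2.
k_max = max(1, 2) = 2.

2


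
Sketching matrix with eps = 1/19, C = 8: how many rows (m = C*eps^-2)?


1/eps = 19.
(1/eps)^2 = 361.
m = 8*361 = 2888.

2888


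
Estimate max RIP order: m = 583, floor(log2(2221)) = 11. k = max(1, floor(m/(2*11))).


floor(log2(2221)) = 11.
2*11 = 22.
m/(2*floor(log2(n))) = 583/22 ≈ 26.5.
floor = 26.
k = max(1, 26) = 26.

26


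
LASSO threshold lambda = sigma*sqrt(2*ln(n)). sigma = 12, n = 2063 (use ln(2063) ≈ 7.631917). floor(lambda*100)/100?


ln(2063) ≈ 7.631917.
2*ln(n) ≈ 15.263834.
sqrt(2*ln(n)) ≈ sqrt(15.263834) ≈ 3.906896.
lambda ≈ 12*3.906896 = 46.882752.
floor(lambda*100)/100 = 46.88.

46.88


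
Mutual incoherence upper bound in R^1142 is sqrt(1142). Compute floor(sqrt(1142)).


33^2 = 1089 <= 1142 < 1156 = 34^2, so 33 <= sqrt(1142) < 34.
floor(sqrt(1142)) = 33.

33


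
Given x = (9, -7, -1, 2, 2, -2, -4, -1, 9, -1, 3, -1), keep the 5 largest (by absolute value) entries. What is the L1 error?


Sorted |x_i| descending: [9, 9, 7, 4, 3, 2, 2, 2, 1, 1, 1, 1]
Keep top 5: [9, 9, 7, 4, 3]
Tail entries: [2, 2, 2, 1, 1, 1, 1]
L1 error = sum of tail = 10.

10


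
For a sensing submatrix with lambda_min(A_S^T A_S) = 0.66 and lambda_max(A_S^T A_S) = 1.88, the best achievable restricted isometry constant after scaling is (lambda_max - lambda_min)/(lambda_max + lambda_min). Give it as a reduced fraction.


lambda_max - lambda_min = 1.88 - 0.66 = 1.22.
lambda_max + lambda_min = 1.88 + 0.66 = 2.54.
delta = 1.22/2.54 = 122/254 = 61/127.

61/127


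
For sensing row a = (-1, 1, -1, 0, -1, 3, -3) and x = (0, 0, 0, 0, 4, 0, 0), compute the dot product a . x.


Non-zero terms: ['-1*4']
Products: [-4]
y = sum = -4.

-4


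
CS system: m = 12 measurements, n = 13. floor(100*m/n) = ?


100*m/n = 100*12/13 ≈ 92.3077.
floor = 92.

92


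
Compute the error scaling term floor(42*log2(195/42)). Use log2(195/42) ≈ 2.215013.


log2(n/k) = log2(195/42) ≈ 2.215013.
k*log2(n/k) ≈ 42*2.215013 = 93.030546.
floor(93.030546) = 93.

93


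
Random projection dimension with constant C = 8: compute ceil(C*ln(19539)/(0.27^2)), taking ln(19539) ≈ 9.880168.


ln(19539) ≈ 9.880168.
eps^2 = 0.27^2 = 0.0729.
C*ln(N)/eps^2 ≈ 8*9.880168/0.0729 ≈ 1084.2434.
m = ceil(1084.2434) = 1085.

1085


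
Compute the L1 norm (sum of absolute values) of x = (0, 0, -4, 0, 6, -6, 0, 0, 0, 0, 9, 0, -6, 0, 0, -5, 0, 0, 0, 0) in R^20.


Non-zero entries: [(2, -4), (4, 6), (5, -6), (10, 9), (12, -6), (15, -5)]
Absolute values: [4, 6, 6, 9, 6, 5]
||x||_1 = sum = 36.

36


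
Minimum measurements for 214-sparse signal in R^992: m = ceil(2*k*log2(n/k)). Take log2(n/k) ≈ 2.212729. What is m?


log2(n/k) = log2(992/214) ≈ 2.212729.
2*k*log2(n/k) ≈ 2*214*2.212729 = 947.048012.
m = ceil(947.048012) = 948.

948


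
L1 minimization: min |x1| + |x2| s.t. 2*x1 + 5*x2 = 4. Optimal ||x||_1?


Axis intercepts:
  x1 = 2, x2 = 0: L1 = 2
  x1 = 0, x2 = 4/5: L1 = 4/5
x* = (0, 4/5)
||x*||_1 = 4/5.

4/5


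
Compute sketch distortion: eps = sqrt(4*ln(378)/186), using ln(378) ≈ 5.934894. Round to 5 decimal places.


ln(378) ≈ 5.934894.
4*ln(N)/m ≈ 4*5.934894/186 ≈ 0.12763213.
eps = sqrt(0.12763213) ≈ 0.3572564 ≈ 0.35726.

0.35726


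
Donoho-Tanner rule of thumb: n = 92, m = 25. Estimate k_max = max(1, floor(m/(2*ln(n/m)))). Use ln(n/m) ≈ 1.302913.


n/m = 92/25.
ln(n/m) ≈ 1.302913.
2*ln(n/m) ≈ 2.605826.
m/(2*ln(n/m)) ≈ 25/2.605826 ≈ 9.5939.
floor = 9.
k_max = max(1, 9) = 9.

9


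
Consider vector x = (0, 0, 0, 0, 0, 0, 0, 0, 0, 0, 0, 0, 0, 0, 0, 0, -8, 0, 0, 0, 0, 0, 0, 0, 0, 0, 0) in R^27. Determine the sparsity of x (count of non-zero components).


Non-zero positions: [16].
Sparsity = 1.

1


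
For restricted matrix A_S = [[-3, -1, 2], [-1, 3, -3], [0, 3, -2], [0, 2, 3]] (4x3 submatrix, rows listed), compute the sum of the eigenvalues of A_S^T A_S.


Sum of eigenvalues of A_S^T A_S = trace(A_S^T A_S) = sum of squared column norms of A_S.
A_S^T A_S diagonal: [10, 23, 26].
trace = 10 + 23 + 26 = 59.

59


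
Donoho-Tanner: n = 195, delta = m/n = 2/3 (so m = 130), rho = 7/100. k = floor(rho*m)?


m = 2/3*195 = 130.
rho = 7/100.
rho*m = 7/100*130 = 9.1.
k = floor(9.1) = 9.

9


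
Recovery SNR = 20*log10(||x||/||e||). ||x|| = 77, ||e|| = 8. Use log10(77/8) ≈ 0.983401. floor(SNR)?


||x||/||e|| = 77/8.
log10(77/8) ≈ 0.983401.
20*log10(||x||/||e||) ≈ 20*0.983401 = 19.66802.
floor(19.66802) = 19.

19


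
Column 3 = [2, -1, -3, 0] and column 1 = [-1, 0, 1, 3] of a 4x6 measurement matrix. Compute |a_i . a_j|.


Inner product: 2*-1 + -1*0 + -3*1 + 0*3
Products: [-2, 0, -3, 0]
Sum = -5.
|dot| = 5.

5


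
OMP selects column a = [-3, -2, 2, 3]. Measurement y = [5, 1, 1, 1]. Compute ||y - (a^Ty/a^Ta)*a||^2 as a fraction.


a^T a = 26.
a^T y = -12.
coeff = -12/26 = -6/13.
||r||^2 = 292/13.

292/13


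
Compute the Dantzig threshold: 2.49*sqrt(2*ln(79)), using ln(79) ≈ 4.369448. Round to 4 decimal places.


ln(79) ≈ 4.369448.
2*ln(n) ≈ 8.738896.
sqrt(2*ln(n)) ≈ sqrt(8.738896) ≈ 2.956162.
threshold ≈ 2.49*2.956162 = 7.36084338 ≈ 7.3608.

7.3608


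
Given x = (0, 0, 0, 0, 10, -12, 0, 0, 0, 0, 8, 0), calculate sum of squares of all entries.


Non-zero entries: [(4, 10), (5, -12), (10, 8)]
Squares: [100, 144, 64]
||x||_2^2 = sum = 308.

308


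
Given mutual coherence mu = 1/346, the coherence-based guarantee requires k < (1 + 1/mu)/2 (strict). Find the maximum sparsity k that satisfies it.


1/mu = 346.
1 + 1/mu = 347.
(1 + 1/mu)/2 = 173.5 is not an integer, so k_max = floor(173.5) = 173.

173


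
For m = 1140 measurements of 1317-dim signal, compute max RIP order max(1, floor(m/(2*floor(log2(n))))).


floor(log2(1317)) = 10.
2*10 = 20.
m/(2*floor(log2(n))) = 1140/20 ≈ 57.0.
floor = 57.
k = max(1, 57) = 57.

57
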